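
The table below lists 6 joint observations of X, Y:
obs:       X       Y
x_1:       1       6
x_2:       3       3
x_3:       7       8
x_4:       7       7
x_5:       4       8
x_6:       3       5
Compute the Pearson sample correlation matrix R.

Step 1 — column means:
  mean(X) = (1 + 3 + 7 + 7 + 4 + 3) / 6 = 25/6 = 4.1667
  mean(Y) = (6 + 3 + 8 + 7 + 8 + 5) / 6 = 37/6 = 6.1667

Step 2 — sample variances and covariances s[i,j] = (1/(n-1)) · Σ_k (x_{k,i} - mean_i) · (x_{k,j} - mean_j), with n-1 = 5:
  s[X,X] = ((-3.1667)·(-3.1667) + (-1.1667)·(-1.1667) + (2.8333)·(2.8333) + (2.8333)·(2.8333) + (-0.1667)·(-0.1667) + (-1.1667)·(-1.1667)) / 5 = 28.8333/5 = 5.7667
  s[X,Y] = ((-3.1667)·(-0.1667) + (-1.1667)·(-3.1667) + (2.8333)·(1.8333) + (2.8333)·(0.8333) + (-0.1667)·(1.8333) + (-1.1667)·(-1.1667)) / 5 = 12.8333/5 = 2.5667
  s[Y,Y] = ((-0.1667)·(-0.1667) + (-3.1667)·(-3.1667) + (1.8333)·(1.8333) + (0.8333)·(0.8333) + (1.8333)·(1.8333) + (-1.1667)·(-1.1667)) / 5 = 18.8333/5 = 3.7667
  Sample standard deviations s_i = √(s[i,i]):
  s(X) = √(5.7667) = 2.4014
  s(Y) = √(3.7667) = 1.9408

Step 3 — r_{ij} = s_{ij} / (s_i · s_j):
  r[X,X] = 1 (diagonal).
  r[X,Y] = 2.5667 / (2.4014 · 1.9408) = 2.5667 / 4.6606 = 0.5507
  r[Y,Y] = 1 (diagonal).

R is symmetric with unit diagonal. Assembling:

R = [[1, 0.5507],
 [0.5507, 1]]


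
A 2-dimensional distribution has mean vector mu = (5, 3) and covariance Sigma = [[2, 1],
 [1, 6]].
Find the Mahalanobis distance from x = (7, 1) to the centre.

Step 1 — centre the observation: (x - mu) = (2, -2).

Step 2 — invert Sigma. det(Sigma) = 2·6 - (1)² = 11.
  Sigma^{-1} = (1/det) · [[d, -b], [-b, a]] = [[0.5455, -0.0909],
 [-0.0909, 0.1818]].

Step 3 — form the quadratic (x - mu)^T · Sigma^{-1} · (x - mu):
  Sigma^{-1} · (x - mu) = (1.2727, -0.5455).
  (x - mu)^T · [Sigma^{-1} · (x - mu)] = (2)·(1.2727) + (-2)·(-0.5455) = 3.6364.

Step 4 — take square root: d = √(3.6364) ≈ 1.9069.

d(x, mu) = √(3.6364) ≈ 1.9069


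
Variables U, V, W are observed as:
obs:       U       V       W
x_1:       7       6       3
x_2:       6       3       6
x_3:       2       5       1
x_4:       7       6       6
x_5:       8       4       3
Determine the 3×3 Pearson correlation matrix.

Step 1 — column means:
  mean(U) = (7 + 6 + 2 + 7 + 8) / 5 = 30/5 = 6
  mean(V) = (6 + 3 + 5 + 6 + 4) / 5 = 24/5 = 4.8
  mean(W) = (3 + 6 + 1 + 6 + 3) / 5 = 19/5 = 3.8

Step 2 — sample variances and covariances s[i,j] = (1/(n-1)) · Σ_k (x_{k,i} - mean_i) · (x_{k,j} - mean_j), with n-1 = 4:
  s[U,U] = ((1)·(1) + (0)·(0) + (-4)·(-4) + (1)·(1) + (2)·(2)) / 4 = 22/4 = 5.5
  s[U,V] = ((1)·(1.2) + (0)·(-1.8) + (-4)·(0.2) + (1)·(1.2) + (2)·(-0.8)) / 4 = 0/4 = 0
  s[U,W] = ((1)·(-0.8) + (0)·(2.2) + (-4)·(-2.8) + (1)·(2.2) + (2)·(-0.8)) / 4 = 11/4 = 2.75
  s[V,V] = ((1.2)·(1.2) + (-1.8)·(-1.8) + (0.2)·(0.2) + (1.2)·(1.2) + (-0.8)·(-0.8)) / 4 = 6.8/4 = 1.7
  s[V,W] = ((1.2)·(-0.8) + (-1.8)·(2.2) + (0.2)·(-2.8) + (1.2)·(2.2) + (-0.8)·(-0.8)) / 4 = -2.2/4 = -0.55
  s[W,W] = ((-0.8)·(-0.8) + (2.2)·(2.2) + (-2.8)·(-2.8) + (2.2)·(2.2) + (-0.8)·(-0.8)) / 4 = 18.8/4 = 4.7
  Sample standard deviations s_i = √(s[i,i]):
  s(U) = √(5.5) = 2.3452
  s(V) = √(1.7) = 1.3038
  s(W) = √(4.7) = 2.1679

Step 3 — r_{ij} = s_{ij} / (s_i · s_j):
  r[U,U] = 1 (diagonal).
  r[U,V] = 0 / (2.3452 · 1.3038) = 0 / 3.0578 = 0
  r[U,W] = 2.75 / (2.3452 · 2.1679) = 2.75 / 5.0843 = 0.5409
  r[V,V] = 1 (diagonal).
  r[V,W] = -0.55 / (1.3038 · 2.1679) = -0.55 / 2.8267 = -0.1946
  r[W,W] = 1 (diagonal).

R is symmetric with unit diagonal. Assembling:

R = [[1, 0, 0.5409],
 [0, 1, -0.1946],
 [0.5409, -0.1946, 1]]


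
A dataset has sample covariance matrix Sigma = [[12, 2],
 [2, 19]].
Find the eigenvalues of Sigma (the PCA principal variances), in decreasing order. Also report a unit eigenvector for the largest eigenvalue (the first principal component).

Step 1 — characteristic polynomial of 2×2 Sigma:
  det(Sigma - λI) = λ² - trace · λ + det = 0.
  trace = 12 + 19 = 31, det = 12·19 - (2)² = 224.
Step 2 — discriminant:
  Δ = trace² - 4·det = 961 - 896 = 65.
Step 3 — eigenvalues:
  λ = (trace ± √Δ)/2 = (31 ± 8.0623)/2,
  λ_1 = 19.5311,  λ_2 = 11.4689.

Step 4 — unit eigenvector for λ_1: solve (Sigma - λ_1 I)v = 0. First row:
  (12 - 19.5311)·v_x + (2)·v_y = 0, i.e. (-7.5311)·v_x + (2)·v_y = 0,
  so v ∝ (b, λ_1 - a) = (2, 7.5311) = u.
  ||u|| = √((2)² + (7.5311)²) = √(60.7179) ≈ 7.7922,
  v_1 = u/||u|| ≈ (0.2567, 0.9665) (||v_1|| = 1).

λ_1 = 19.5311,  λ_2 = 11.4689;  v_1 ≈ (0.2567, 0.9665)


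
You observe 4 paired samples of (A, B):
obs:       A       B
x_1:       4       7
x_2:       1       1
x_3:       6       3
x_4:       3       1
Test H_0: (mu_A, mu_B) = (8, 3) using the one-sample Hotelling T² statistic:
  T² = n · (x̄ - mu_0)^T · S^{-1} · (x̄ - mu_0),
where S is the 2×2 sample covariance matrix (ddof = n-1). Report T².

Step 1 — sample mean vector:
  mean(A) = (4 + 1 + 6 + 3) / 4 = 14/4 = 3.5
  mean(B) = (7 + 1 + 3 + 1) / 4 = 12/4 = 3
  x̄ = (3.5, 3),  deviation x̄ - mu_0 = (3.5, 3) - (8, 3) = (-4.5, 0).

Step 2 — sample covariance matrix, S[i,j] = (1/(n-1)) · Σ_k (x_{k,i} - mean_i) · (x_{k,j} - mean_j), divisor n-1 = 3:
  S[A,A] = ((0.5)·(0.5) + (-2.5)·(-2.5) + (2.5)·(2.5) + (-0.5)·(-0.5)) / 3 = 13/3 = 4.3333
  S[A,B] = ((0.5)·(4) + (-2.5)·(-2) + (2.5)·(0) + (-0.5)·(-2)) / 3 = 8/3 = 2.6667
  S[B,B] = ((4)·(4) + (-2)·(-2) + (0)·(0) + (-2)·(-2)) / 3 = 24/3 = 8
  S = [[4.3333, 2.6667],
 [2.6667, 8]].

Step 3 — invert S. det(S) = 4.3333·8 - (2.6667)² = 27.5556.
  S^{-1} = (1/det) · [[d, -b], [-b, a]] = [[0.2903, -0.0968],
 [-0.0968, 0.1573]].

Step 4 — quadratic form (x̄ - mu_0)^T · S^{-1} · (x̄ - mu_0):
  S^{-1} · (x̄ - mu_0) = (-1.3065, 0.4355),
  (x̄ - mu_0)^T · [...] = (-4.5)·(-1.3065) + (0)·(0.4355) = 5.879.

Step 5 — scale by n: T² = 4 · 5.879 = 23.5161.

T² ≈ 23.5161


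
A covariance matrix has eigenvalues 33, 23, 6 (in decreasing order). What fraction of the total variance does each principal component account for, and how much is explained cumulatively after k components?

Step 1 — total variance = trace(Sigma) = Σ λ_i = 33 + 23 + 6 = 62.

Step 2 — fraction explained by component i = λ_i / Σ λ:
  PC1: 33/62 = 0.5323
  PC2: 23/62 = 0.371
  PC3: 6/62 = 0.0968

Step 3 — cumulative fraction after k components = (λ_1 + ... + λ_k) / Σ λ:
  k = 1: 33/62 = 0.5323
  k = 2: (33 + 23)/62 = 56/62 = 0.9032
  k = 3: (33 + 23 + 6)/62 = 62/62 = 1

Summary (fraction, with percent):

explained: PC1 0.5323 (53.23%), PC2 0.371 (37.1%), PC3 0.0968 (9.68%);  cumulative: 0.5323, 0.9032, 1


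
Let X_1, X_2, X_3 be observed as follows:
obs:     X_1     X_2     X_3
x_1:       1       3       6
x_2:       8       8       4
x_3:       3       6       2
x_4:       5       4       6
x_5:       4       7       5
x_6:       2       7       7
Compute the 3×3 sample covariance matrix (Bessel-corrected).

Step 1 — column means:
  mean(X_1) = (1 + 8 + 3 + 5 + 4 + 2) / 6 = 23/6 = 3.8333
  mean(X_2) = (3 + 8 + 6 + 4 + 7 + 7) / 6 = 35/6 = 5.8333
  mean(X_3) = (6 + 4 + 2 + 6 + 5 + 7) / 6 = 30/6 = 5

Step 2 — sample covariance S[i,j] = (1/(n-1)) · Σ_k (x_{k,i} - mean_i) · (x_{k,j} - mean_j), with n-1 = 5.
  S[X_1,X_1] = ((-2.8333)·(-2.8333) + (4.1667)·(4.1667) + (-0.8333)·(-0.8333) + (1.1667)·(1.1667) + (0.1667)·(0.1667) + (-1.8333)·(-1.8333)) / 5 = 30.8333/5 = 6.1667
  S[X_1,X_2] = ((-2.8333)·(-2.8333) + (4.1667)·(2.1667) + (-0.8333)·(0.1667) + (1.1667)·(-1.8333) + (0.1667)·(1.1667) + (-1.8333)·(1.1667)) / 5 = 12.8333/5 = 2.5667
  S[X_1,X_3] = ((-2.8333)·(1) + (4.1667)·(-1) + (-0.8333)·(-3) + (1.1667)·(1) + (0.1667)·(0) + (-1.8333)·(2)) / 5 = -7/5 = -1.4
  S[X_2,X_2] = ((-2.8333)·(-2.8333) + (2.1667)·(2.1667) + (0.1667)·(0.1667) + (-1.8333)·(-1.8333) + (1.1667)·(1.1667) + (1.1667)·(1.1667)) / 5 = 18.8333/5 = 3.7667
  S[X_2,X_3] = ((-2.8333)·(1) + (2.1667)·(-1) + (0.1667)·(-3) + (-1.8333)·(1) + (1.1667)·(0) + (1.1667)·(2)) / 5 = -5/5 = -1
  S[X_3,X_3] = ((1)·(1) + (-1)·(-1) + (-3)·(-3) + (1)·(1) + (0)·(0) + (2)·(2)) / 5 = 16/5 = 3.2

S is symmetric (S[j,i] = S[i,j]). Assembling:

S = [[6.1667, 2.5667, -1.4],
 [2.5667, 3.7667, -1],
 [-1.4, -1, 3.2]]


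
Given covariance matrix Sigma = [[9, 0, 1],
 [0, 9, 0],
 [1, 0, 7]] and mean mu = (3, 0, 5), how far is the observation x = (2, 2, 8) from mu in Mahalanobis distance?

Step 1 — centre the observation: (x - mu) = (-1, 2, 3).

Step 2 — invert Sigma (cofactor / det for 3×3, or solve directly):
  Sigma^{-1} = [[0.1129, 0, -0.0161],
 [0, 0.1111, 0],
 [-0.0161, 0, 0.1452]].

Step 3 — form the quadratic (x - mu)^T · Sigma^{-1} · (x - mu):
  Sigma^{-1} · (x - mu) = (-0.1613, 0.2222, 0.4516).
  (x - mu)^T · [Sigma^{-1} · (x - mu)] = (-1)·(-0.1613) + (2)·(0.2222) + (3)·(0.4516) = 1.9606.

Step 4 — take square root: d = √(1.9606) ≈ 1.4002.

d(x, mu) = √(1.9606) ≈ 1.4002


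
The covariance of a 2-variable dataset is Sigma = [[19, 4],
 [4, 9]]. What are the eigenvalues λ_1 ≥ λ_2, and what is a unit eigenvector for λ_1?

Step 1 — characteristic polynomial of 2×2 Sigma:
  det(Sigma - λI) = λ² - trace · λ + det = 0.
  trace = 19 + 9 = 28, det = 19·9 - (4)² = 155.
Step 2 — discriminant:
  Δ = trace² - 4·det = 784 - 620 = 164.
Step 3 — eigenvalues:
  λ = (trace ± √Δ)/2 = (28 ± 12.8062)/2,
  λ_1 = 20.4031,  λ_2 = 7.5969.

Step 4 — unit eigenvector for λ_1: solve (Sigma - λ_1 I)v = 0. First row:
  (19 - 20.4031)·v_x + (4)·v_y = 0, i.e. (-1.4031)·v_x + (4)·v_y = 0,
  so v ∝ (b, λ_1 - a) = (4, 1.4031) = u.
  ||u|| = √((4)² + (1.4031)²) = √(17.9688) ≈ 4.239,
  v_1 = u/||u|| ≈ (0.9436, 0.331) (||v_1|| = 1).

λ_1 = 20.4031,  λ_2 = 7.5969;  v_1 ≈ (0.9436, 0.331)


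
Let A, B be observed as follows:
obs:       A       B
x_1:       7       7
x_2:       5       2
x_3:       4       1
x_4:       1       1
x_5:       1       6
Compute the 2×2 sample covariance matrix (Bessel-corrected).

Step 1 — column means:
  mean(A) = (7 + 5 + 4 + 1 + 1) / 5 = 18/5 = 3.6
  mean(B) = (7 + 2 + 1 + 1 + 6) / 5 = 17/5 = 3.4

Step 2 — sample covariance S[i,j] = (1/(n-1)) · Σ_k (x_{k,i} - mean_i) · (x_{k,j} - mean_j), with n-1 = 4.
  S[A,A] = ((3.4)·(3.4) + (1.4)·(1.4) + (0.4)·(0.4) + (-2.6)·(-2.6) + (-2.6)·(-2.6)) / 4 = 27.2/4 = 6.8
  S[A,B] = ((3.4)·(3.6) + (1.4)·(-1.4) + (0.4)·(-2.4) + (-2.6)·(-2.4) + (-2.6)·(2.6)) / 4 = 8.8/4 = 2.2
  S[B,B] = ((3.6)·(3.6) + (-1.4)·(-1.4) + (-2.4)·(-2.4) + (-2.4)·(-2.4) + (2.6)·(2.6)) / 4 = 33.2/4 = 8.3

S is symmetric (S[j,i] = S[i,j]). Assembling:

S = [[6.8, 2.2],
 [2.2, 8.3]]


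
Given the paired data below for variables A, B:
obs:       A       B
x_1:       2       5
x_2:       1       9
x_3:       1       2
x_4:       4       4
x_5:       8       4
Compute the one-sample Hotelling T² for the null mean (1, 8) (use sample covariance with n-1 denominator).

Step 1 — sample mean vector:
  mean(A) = (2 + 1 + 1 + 4 + 8) / 5 = 16/5 = 3.2
  mean(B) = (5 + 9 + 2 + 4 + 4) / 5 = 24/5 = 4.8
  x̄ = (3.2, 4.8),  deviation x̄ - mu_0 = (3.2, 4.8) - (1, 8) = (2.2, -3.2).

Step 2 — sample covariance matrix, S[i,j] = (1/(n-1)) · Σ_k (x_{k,i} - mean_i) · (x_{k,j} - mean_j), divisor n-1 = 4:
  S[A,A] = ((-1.2)·(-1.2) + (-2.2)·(-2.2) + (-2.2)·(-2.2) + (0.8)·(0.8) + (4.8)·(4.8)) / 4 = 34.8/4 = 8.7
  S[A,B] = ((-1.2)·(0.2) + (-2.2)·(4.2) + (-2.2)·(-2.8) + (0.8)·(-0.8) + (4.8)·(-0.8)) / 4 = -7.8/4 = -1.95
  S[B,B] = ((0.2)·(0.2) + (4.2)·(4.2) + (-2.8)·(-2.8) + (-0.8)·(-0.8) + (-0.8)·(-0.8)) / 4 = 26.8/4 = 6.7
  S = [[8.7, -1.95],
 [-1.95, 6.7]].

Step 3 — invert S. det(S) = 8.7·6.7 - (-1.95)² = 54.4875.
  S^{-1} = (1/det) · [[d, -b], [-b, a]] = [[0.123, 0.0358],
 [0.0358, 0.1597]].

Step 4 — quadratic form (x̄ - mu_0)^T · S^{-1} · (x̄ - mu_0):
  S^{-1} · (x̄ - mu_0) = (0.156, -0.4322),
  (x̄ - mu_0)^T · [...] = (2.2)·(0.156) + (-3.2)·(-0.4322) = 1.7263.

Step 5 — scale by n: T² = 5 · 1.7263 = 8.6313.

T² ≈ 8.6313


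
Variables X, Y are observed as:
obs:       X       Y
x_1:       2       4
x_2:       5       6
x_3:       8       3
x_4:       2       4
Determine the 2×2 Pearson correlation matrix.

Step 1 — column means:
  mean(X) = (2 + 5 + 8 + 2) / 4 = 17/4 = 4.25
  mean(Y) = (4 + 6 + 3 + 4) / 4 = 17/4 = 4.25

Step 2 — sample variances and covariances s[i,j] = (1/(n-1)) · Σ_k (x_{k,i} - mean_i) · (x_{k,j} - mean_j), with n-1 = 3:
  s[X,X] = ((-2.25)·(-2.25) + (0.75)·(0.75) + (3.75)·(3.75) + (-2.25)·(-2.25)) / 3 = 24.75/3 = 8.25
  s[X,Y] = ((-2.25)·(-0.25) + (0.75)·(1.75) + (3.75)·(-1.25) + (-2.25)·(-0.25)) / 3 = -2.25/3 = -0.75
  s[Y,Y] = ((-0.25)·(-0.25) + (1.75)·(1.75) + (-1.25)·(-1.25) + (-0.25)·(-0.25)) / 3 = 4.75/3 = 1.5833
  Sample standard deviations s_i = √(s[i,i]):
  s(X) = √(8.25) = 2.8723
  s(Y) = √(1.5833) = 1.2583

Step 3 — r_{ij} = s_{ij} / (s_i · s_j):
  r[X,X] = 1 (diagonal).
  r[X,Y] = -0.75 / (2.8723 · 1.2583) = -0.75 / 3.6142 = -0.2075
  r[Y,Y] = 1 (diagonal).

R is symmetric with unit diagonal. Assembling:

R = [[1, -0.2075],
 [-0.2075, 1]]


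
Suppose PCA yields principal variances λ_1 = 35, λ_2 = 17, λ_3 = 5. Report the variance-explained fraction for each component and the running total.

Step 1 — total variance = trace(Sigma) = Σ λ_i = 35 + 17 + 5 = 57.

Step 2 — fraction explained by component i = λ_i / Σ λ:
  PC1: 35/57 = 0.614
  PC2: 17/57 = 0.2982
  PC3: 5/57 = 0.0877

Step 3 — cumulative fraction after k components = (λ_1 + ... + λ_k) / Σ λ:
  k = 1: 35/57 = 0.614
  k = 2: (35 + 17)/57 = 52/57 = 0.9123
  k = 3: (35 + 17 + 5)/57 = 57/57 = 1

Summary (fraction, with percent):

explained: PC1 0.614 (61.4%), PC2 0.2982 (29.82%), PC3 0.0877 (8.77%);  cumulative: 0.614, 0.9123, 1


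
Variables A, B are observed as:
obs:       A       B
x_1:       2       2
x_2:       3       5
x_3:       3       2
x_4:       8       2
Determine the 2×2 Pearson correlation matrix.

Step 1 — column means:
  mean(A) = (2 + 3 + 3 + 8) / 4 = 16/4 = 4
  mean(B) = (2 + 5 + 2 + 2) / 4 = 11/4 = 2.75

Step 2 — sample variances and covariances s[i,j] = (1/(n-1)) · Σ_k (x_{k,i} - mean_i) · (x_{k,j} - mean_j), with n-1 = 3:
  s[A,A] = ((-2)·(-2) + (-1)·(-1) + (-1)·(-1) + (4)·(4)) / 3 = 22/3 = 7.3333
  s[A,B] = ((-2)·(-0.75) + (-1)·(2.25) + (-1)·(-0.75) + (4)·(-0.75)) / 3 = -3/3 = -1
  s[B,B] = ((-0.75)·(-0.75) + (2.25)·(2.25) + (-0.75)·(-0.75) + (-0.75)·(-0.75)) / 3 = 6.75/3 = 2.25
  Sample standard deviations s_i = √(s[i,i]):
  s(A) = √(7.3333) = 2.708
  s(B) = √(2.25) = 1.5

Step 3 — r_{ij} = s_{ij} / (s_i · s_j):
  r[A,A] = 1 (diagonal).
  r[A,B] = -1 / (2.708 · 1.5) = -1 / 4.062 = -0.2462
  r[B,B] = 1 (diagonal).

R is symmetric with unit diagonal. Assembling:

R = [[1, -0.2462],
 [-0.2462, 1]]


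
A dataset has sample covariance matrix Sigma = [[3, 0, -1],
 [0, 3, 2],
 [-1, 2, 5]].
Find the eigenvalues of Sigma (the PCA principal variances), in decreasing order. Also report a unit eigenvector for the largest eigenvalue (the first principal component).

Step 1 — characteristic polynomial p(λ) = det(λI - Sigma) = λ³ - tr·λ² + c_1·λ - det, where tr = trace, c_1 = sum of the principal 2×2 minors, det = det(Sigma):
  tr = 3 + 3 + 5 = 11,
  c_1 = (3·3 - (0)²) + (3·5 - (-1)²) + (3·5 - (2)²) = 9 + 14 + 11 = 34,
  det = 3·(3·5 - (2)²) - (0)·((0)·5 - (2)·(-1)) + (-1)·((0)·(2) - 3·(-1)) = 3·(11) - (0)·(2) + (-1)·(3) = 30.
  So p(λ) = λ³ - 11λ² + 34λ - 30.
Step 2 — look for an integer root (rational root theorem: any rational root is an integer divisor of 30). Testing λ = 3:
  p(3) = 27 - 99 + 102 - 30 = 0  ✓
  Dividing out (λ - 3): p(λ) = (λ - 3)(λ² - 8λ + 10).
Step 3 — remaining eigenvalues from the quadratic λ² - 8λ + 10 = 0:
  Δ = 8² - 4·10 = 64 - 40 = 24,  λ = (8 ± √24)/2 = (8 ± 4.899)/2 ≈ 6.4495 or 1.5505.
  Sorted: λ_1 = 6.4495,  λ_2 = 3,  λ_3 = 1.5505  (check: sum = 11 = tr ✓).

Step 4 — unit eigenvector for λ_1 ≈ 6.4495: v spans the null space of (Sigma - λ_1 I), whose rows are
  r_1 = (-3.4495, 0, -1),  r_2 = (0, -3.4495, 2),  r_3 = (-1, 2, -1.4495).
  v is orthogonal to every row, so take v ∝ r_1 × r_2 = ((0)·(2) - (-1)·(-3.4495), (-1)·(0) - (-3.4495)·(2), (-3.4495)·(-3.4495) - (0)·(0)) ≈ (-3.4495, 6.899, 11.899).
  Rescale (multiply by -1 so the first nonzero entry is positive): u = (3.4495, -6.899, -11.899).
  ||u|| = √((3.4495)² + (-6.899)² + (-11.899)²) = √(201.0806) ≈ 14.1803,  v_1 = u/||u|| ≈ (0.2433, -0.4865, -0.8391) (||v_1|| = 1).

λ_1 = 6.4495,  λ_2 = 3,  λ_3 = 1.5505;  v_1 ≈ (0.2433, -0.4865, -0.8391)


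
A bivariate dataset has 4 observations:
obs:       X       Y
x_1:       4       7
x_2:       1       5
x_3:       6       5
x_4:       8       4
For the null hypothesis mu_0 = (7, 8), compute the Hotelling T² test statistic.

Step 1 — sample mean vector:
  mean(X) = (4 + 1 + 6 + 8) / 4 = 19/4 = 4.75
  mean(Y) = (7 + 5 + 5 + 4) / 4 = 21/4 = 5.25
  x̄ = (4.75, 5.25),  deviation x̄ - mu_0 = (4.75, 5.25) - (7, 8) = (-2.25, -2.75).

Step 2 — sample covariance matrix, S[i,j] = (1/(n-1)) · Σ_k (x_{k,i} - mean_i) · (x_{k,j} - mean_j), divisor n-1 = 3:
  S[X,X] = ((-0.75)·(-0.75) + (-3.75)·(-3.75) + (1.25)·(1.25) + (3.25)·(3.25)) / 3 = 26.75/3 = 8.9167
  S[X,Y] = ((-0.75)·(1.75) + (-3.75)·(-0.25) + (1.25)·(-0.25) + (3.25)·(-1.25)) / 3 = -4.75/3 = -1.5833
  S[Y,Y] = ((1.75)·(1.75) + (-0.25)·(-0.25) + (-0.25)·(-0.25) + (-1.25)·(-1.25)) / 3 = 4.75/3 = 1.5833
  S = [[8.9167, -1.5833],
 [-1.5833, 1.5833]].

Step 3 — invert S. det(S) = 8.9167·1.5833 - (-1.5833)² = 11.6111.
  S^{-1} = (1/det) · [[d, -b], [-b, a]] = [[0.1364, 0.1364],
 [0.1364, 0.7679]].

Step 4 — quadratic form (x̄ - mu_0)^T · S^{-1} · (x̄ - mu_0):
  S^{-1} · (x̄ - mu_0) = (-0.6818, -2.4187),
  (x̄ - mu_0)^T · [...] = (-2.25)·(-0.6818) + (-2.75)·(-2.4187) = 8.1854.

Step 5 — scale by n: T² = 4 · 8.1854 = 32.7416.

T² ≈ 32.7416


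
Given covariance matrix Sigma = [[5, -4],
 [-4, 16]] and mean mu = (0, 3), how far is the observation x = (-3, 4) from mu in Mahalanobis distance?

Step 1 — centre the observation: (x - mu) = (-3, 1).

Step 2 — invert Sigma. det(Sigma) = 5·16 - (-4)² = 64.
  Sigma^{-1} = (1/det) · [[d, -b], [-b, a]] = [[0.25, 0.0625],
 [0.0625, 0.0781]].

Step 3 — form the quadratic (x - mu)^T · Sigma^{-1} · (x - mu):
  Sigma^{-1} · (x - mu) = (-0.6875, -0.1094).
  (x - mu)^T · [Sigma^{-1} · (x - mu)] = (-3)·(-0.6875) + (1)·(-0.1094) = 1.9531.

Step 4 — take square root: d = √(1.9531) ≈ 1.3975.

d(x, mu) = √(1.9531) ≈ 1.3975


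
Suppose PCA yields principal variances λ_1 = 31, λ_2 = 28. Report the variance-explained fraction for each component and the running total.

Step 1 — total variance = trace(Sigma) = Σ λ_i = 31 + 28 = 59.

Step 2 — fraction explained by component i = λ_i / Σ λ:
  PC1: 31/59 = 0.5254
  PC2: 28/59 = 0.4746

Step 3 — cumulative fraction after k components = (λ_1 + ... + λ_k) / Σ λ:
  k = 1: 31/59 = 0.5254
  k = 2: (31 + 28)/59 = 59/59 = 1

Summary (fraction, with percent):

explained: PC1 0.5254 (52.54%), PC2 0.4746 (47.46%);  cumulative: 0.5254, 1


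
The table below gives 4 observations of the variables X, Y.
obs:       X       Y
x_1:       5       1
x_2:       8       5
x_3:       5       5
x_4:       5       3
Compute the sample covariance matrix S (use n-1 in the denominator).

Step 1 — column means:
  mean(X) = (5 + 8 + 5 + 5) / 4 = 23/4 = 5.75
  mean(Y) = (1 + 5 + 5 + 3) / 4 = 14/4 = 3.5

Step 2 — sample covariance S[i,j] = (1/(n-1)) · Σ_k (x_{k,i} - mean_i) · (x_{k,j} - mean_j), with n-1 = 3.
  S[X,X] = ((-0.75)·(-0.75) + (2.25)·(2.25) + (-0.75)·(-0.75) + (-0.75)·(-0.75)) / 3 = 6.75/3 = 2.25
  S[X,Y] = ((-0.75)·(-2.5) + (2.25)·(1.5) + (-0.75)·(1.5) + (-0.75)·(-0.5)) / 3 = 4.5/3 = 1.5
  S[Y,Y] = ((-2.5)·(-2.5) + (1.5)·(1.5) + (1.5)·(1.5) + (-0.5)·(-0.5)) / 3 = 11/3 = 3.6667

S is symmetric (S[j,i] = S[i,j]). Assembling:

S = [[2.25, 1.5],
 [1.5, 3.6667]]


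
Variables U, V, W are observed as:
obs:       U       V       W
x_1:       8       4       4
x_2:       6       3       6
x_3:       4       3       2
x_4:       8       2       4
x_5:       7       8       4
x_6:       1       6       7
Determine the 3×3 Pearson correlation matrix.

Step 1 — column means:
  mean(U) = (8 + 6 + 4 + 8 + 7 + 1) / 6 = 34/6 = 5.6667
  mean(V) = (4 + 3 + 3 + 2 + 8 + 6) / 6 = 26/6 = 4.3333
  mean(W) = (4 + 6 + 2 + 4 + 4 + 7) / 6 = 27/6 = 4.5

Step 2 — sample variances and covariances s[i,j] = (1/(n-1)) · Σ_k (x_{k,i} - mean_i) · (x_{k,j} - mean_j), with n-1 = 5:
  s[U,U] = ((2.3333)·(2.3333) + (0.3333)·(0.3333) + (-1.6667)·(-1.6667) + (2.3333)·(2.3333) + (1.3333)·(1.3333) + (-4.6667)·(-4.6667)) / 5 = 37.3333/5 = 7.4667
  s[U,V] = ((2.3333)·(-0.3333) + (0.3333)·(-1.3333) + (-1.6667)·(-1.3333) + (2.3333)·(-2.3333) + (1.3333)·(3.6667) + (-4.6667)·(1.6667)) / 5 = -7.3333/5 = -1.4667
  s[U,W] = ((2.3333)·(-0.5) + (0.3333)·(1.5) + (-1.6667)·(-2.5) + (2.3333)·(-0.5) + (1.3333)·(-0.5) + (-4.6667)·(2.5)) / 5 = -10/5 = -2
  s[V,V] = ((-0.3333)·(-0.3333) + (-1.3333)·(-1.3333) + (-1.3333)·(-1.3333) + (-2.3333)·(-2.3333) + (3.6667)·(3.6667) + (1.6667)·(1.6667)) / 5 = 25.3333/5 = 5.0667
  s[V,W] = ((-0.3333)·(-0.5) + (-1.3333)·(1.5) + (-1.3333)·(-2.5) + (-2.3333)·(-0.5) + (3.6667)·(-0.5) + (1.6667)·(2.5)) / 5 = 5/5 = 1
  s[W,W] = ((-0.5)·(-0.5) + (1.5)·(1.5) + (-2.5)·(-2.5) + (-0.5)·(-0.5) + (-0.5)·(-0.5) + (2.5)·(2.5)) / 5 = 15.5/5 = 3.1
  Sample standard deviations s_i = √(s[i,i]):
  s(U) = √(7.4667) = 2.7325
  s(V) = √(5.0667) = 2.2509
  s(W) = √(3.1) = 1.7607

Step 3 — r_{ij} = s_{ij} / (s_i · s_j):
  r[U,U] = 1 (diagonal).
  r[U,V] = -1.4667 / (2.7325 · 2.2509) = -1.4667 / 6.1507 = -0.2385
  r[U,W] = -2 / (2.7325 · 1.7607) = -2 / 4.8111 = -0.4157
  r[V,V] = 1 (diagonal).
  r[V,W] = 1 / (2.2509 · 1.7607) = 1 / 3.9632 = 0.2523
  r[W,W] = 1 (diagonal).

R is symmetric with unit diagonal. Assembling:

R = [[1, -0.2385, -0.4157],
 [-0.2385, 1, 0.2523],
 [-0.4157, 0.2523, 1]]


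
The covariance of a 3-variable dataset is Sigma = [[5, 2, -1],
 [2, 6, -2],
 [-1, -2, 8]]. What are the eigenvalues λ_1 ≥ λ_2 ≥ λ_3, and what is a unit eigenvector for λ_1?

Step 1 — characteristic polynomial p(λ) = det(λI - Sigma) = λ³ - tr·λ² + c_1·λ - det, where tr = trace, c_1 = sum of the principal 2×2 minors, det = det(Sigma):
  tr = 5 + 6 + 8 = 19,
  c_1 = (5·6 - (2)²) + (5·8 - (-1)²) + (6·8 - (-2)²) = 26 + 39 + 44 = 109,
  det = 5·(6·8 - (-2)²) - (2)·((2)·8 - (-2)·(-1)) + (-1)·((2)·(-2) - 6·(-1)) = 5·(44) - (2)·(14) + (-1)·(2) = 190.
  So p(λ) = λ³ - 19λ² + 109λ - 190.
Step 2 — look for an integer root (rational root theorem: any rational root is an integer divisor of 190). Testing λ = 10:
  p(10) = 1000 - 1900 + 1090 - 190 = 0  ✓
  Dividing out (λ - 10): p(λ) = (λ - 10)(λ² - 9λ + 19).
Step 3 — remaining eigenvalues from the quadratic λ² - 9λ + 19 = 0:
  Δ = 9² - 4·19 = 81 - 76 = 5,  λ = (9 ± √5)/2 = (9 ± 2.2361)/2 ≈ 5.618 or 3.382.
  Sorted: λ_1 = 10,  λ_2 = 5.618,  λ_3 = 3.382  (check: sum = 19 = tr ✓).

Step 4 — unit eigenvector for λ_1 = 10: v spans the null space of (Sigma - λ_1 I), whose rows are
  r_1 = (-5, 2, -1),  r_2 = (2, -4, -2),  r_3 = (-1, -2, -2).
  v is orthogonal to every row, so take v ∝ r_1 × r_2 = ((2)·(-2) - (-1)·(-4), (-1)·(2) - (-5)·(-2), (-5)·(-4) - (2)·(2)) = (-8, -12, 16).
  Rescale (divide by 4; multiply by -1 so the first nonzero entry is positive): u = (2, 3, -4).
  ||u|| = √((2)² + (3)² + (-4)²) = √(29) ≈ 5.3852,  v_1 = u/||u|| ≈ (0.3714, 0.5571, -0.7428) (||v_1|| = 1).

λ_1 = 10,  λ_2 = 5.618,  λ_3 = 3.382;  v_1 ≈ (0.3714, 0.5571, -0.7428)


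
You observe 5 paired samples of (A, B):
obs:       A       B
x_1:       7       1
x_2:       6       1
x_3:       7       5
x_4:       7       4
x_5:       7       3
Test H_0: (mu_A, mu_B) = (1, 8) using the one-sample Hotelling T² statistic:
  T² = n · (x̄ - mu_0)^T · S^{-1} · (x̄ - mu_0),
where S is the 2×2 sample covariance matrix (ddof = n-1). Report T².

Step 1 — sample mean vector:
  mean(A) = (7 + 6 + 7 + 7 + 7) / 5 = 34/5 = 6.8
  mean(B) = (1 + 1 + 5 + 4 + 3) / 5 = 14/5 = 2.8
  x̄ = (6.8, 2.8),  deviation x̄ - mu_0 = (6.8, 2.8) - (1, 8) = (5.8, -5.2).

Step 2 — sample covariance matrix, S[i,j] = (1/(n-1)) · Σ_k (x_{k,i} - mean_i) · (x_{k,j} - mean_j), divisor n-1 = 4:
  S[A,A] = ((0.2)·(0.2) + (-0.8)·(-0.8) + (0.2)·(0.2) + (0.2)·(0.2) + (0.2)·(0.2)) / 4 = 0.8/4 = 0.2
  S[A,B] = ((0.2)·(-1.8) + (-0.8)·(-1.8) + (0.2)·(2.2) + (0.2)·(1.2) + (0.2)·(0.2)) / 4 = 1.8/4 = 0.45
  S[B,B] = ((-1.8)·(-1.8) + (-1.8)·(-1.8) + (2.2)·(2.2) + (1.2)·(1.2) + (0.2)·(0.2)) / 4 = 12.8/4 = 3.2
  S = [[0.2, 0.45],
 [0.45, 3.2]].

Step 3 — invert S. det(S) = 0.2·3.2 - (0.45)² = 0.4375.
  S^{-1} = (1/det) · [[d, -b], [-b, a]] = [[7.3143, -1.0286],
 [-1.0286, 0.4571]].

Step 4 — quadratic form (x̄ - mu_0)^T · S^{-1} · (x̄ - mu_0):
  S^{-1} · (x̄ - mu_0) = (47.7714, -8.3429),
  (x̄ - mu_0)^T · [...] = (5.8)·(47.7714) + (-5.2)·(-8.3429) = 320.4571.

Step 5 — scale by n: T² = 5 · 320.4571 = 1602.2857.

T² ≈ 1602.2857


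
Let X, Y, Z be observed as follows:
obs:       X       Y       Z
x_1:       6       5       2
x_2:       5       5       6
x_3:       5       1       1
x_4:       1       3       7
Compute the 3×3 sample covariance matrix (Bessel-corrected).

Step 1 — column means:
  mean(X) = (6 + 5 + 5 + 1) / 4 = 17/4 = 4.25
  mean(Y) = (5 + 5 + 1 + 3) / 4 = 14/4 = 3.5
  mean(Z) = (2 + 6 + 1 + 7) / 4 = 16/4 = 4

Step 2 — sample covariance S[i,j] = (1/(n-1)) · Σ_k (x_{k,i} - mean_i) · (x_{k,j} - mean_j), with n-1 = 3.
  S[X,X] = ((1.75)·(1.75) + (0.75)·(0.75) + (0.75)·(0.75) + (-3.25)·(-3.25)) / 3 = 14.75/3 = 4.9167
  S[X,Y] = ((1.75)·(1.5) + (0.75)·(1.5) + (0.75)·(-2.5) + (-3.25)·(-0.5)) / 3 = 3.5/3 = 1.1667
  S[X,Z] = ((1.75)·(-2) + (0.75)·(2) + (0.75)·(-3) + (-3.25)·(3)) / 3 = -14/3 = -4.6667
  S[Y,Y] = ((1.5)·(1.5) + (1.5)·(1.5) + (-2.5)·(-2.5) + (-0.5)·(-0.5)) / 3 = 11/3 = 3.6667
  S[Y,Z] = ((1.5)·(-2) + (1.5)·(2) + (-2.5)·(-3) + (-0.5)·(3)) / 3 = 6/3 = 2
  S[Z,Z] = ((-2)·(-2) + (2)·(2) + (-3)·(-3) + (3)·(3)) / 3 = 26/3 = 8.6667

S is symmetric (S[j,i] = S[i,j]). Assembling:

S = [[4.9167, 1.1667, -4.6667],
 [1.1667, 3.6667, 2],
 [-4.6667, 2, 8.6667]]


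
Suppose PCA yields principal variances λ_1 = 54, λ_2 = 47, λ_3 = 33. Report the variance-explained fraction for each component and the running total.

Step 1 — total variance = trace(Sigma) = Σ λ_i = 54 + 47 + 33 = 134.

Step 2 — fraction explained by component i = λ_i / Σ λ:
  PC1: 54/134 = 0.403
  PC2: 47/134 = 0.3507
  PC3: 33/134 = 0.2463

Step 3 — cumulative fraction after k components = (λ_1 + ... + λ_k) / Σ λ:
  k = 1: 54/134 = 0.403
  k = 2: (54 + 47)/134 = 101/134 = 0.7537
  k = 3: (54 + 47 + 33)/134 = 134/134 = 1

Summary (fraction, with percent):

explained: PC1 0.403 (40.3%), PC2 0.3507 (35.07%), PC3 0.2463 (24.63%);  cumulative: 0.403, 0.7537, 1


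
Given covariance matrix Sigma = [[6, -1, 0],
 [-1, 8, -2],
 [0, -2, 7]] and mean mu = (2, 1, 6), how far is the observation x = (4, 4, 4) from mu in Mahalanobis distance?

Step 1 — centre the observation: (x - mu) = (2, 3, -2).

Step 2 — invert Sigma (cofactor / det for 3×3, or solve directly):
  Sigma^{-1} = [[0.1705, 0.023, 0.0066],
 [0.023, 0.1377, 0.0393],
 [0.0066, 0.0393, 0.1541]].

Step 3 — form the quadratic (x - mu)^T · Sigma^{-1} · (x - mu):
  Sigma^{-1} · (x - mu) = (0.3967, 0.3803, -0.177).
  (x - mu)^T · [Sigma^{-1} · (x - mu)] = (2)·(0.3967) + (3)·(0.3803) + (-2)·(-0.177) = 2.2885.

Step 4 — take square root: d = √(2.2885) ≈ 1.5128.

d(x, mu) = √(2.2885) ≈ 1.5128


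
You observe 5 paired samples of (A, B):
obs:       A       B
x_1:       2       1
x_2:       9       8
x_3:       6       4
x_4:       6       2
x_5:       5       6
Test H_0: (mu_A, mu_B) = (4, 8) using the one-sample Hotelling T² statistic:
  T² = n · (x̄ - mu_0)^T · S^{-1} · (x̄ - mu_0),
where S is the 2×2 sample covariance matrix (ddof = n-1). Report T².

Step 1 — sample mean vector:
  mean(A) = (2 + 9 + 6 + 6 + 5) / 5 = 28/5 = 5.6
  mean(B) = (1 + 8 + 4 + 2 + 6) / 5 = 21/5 = 4.2
  x̄ = (5.6, 4.2),  deviation x̄ - mu_0 = (5.6, 4.2) - (4, 8) = (1.6, -3.8).

Step 2 — sample covariance matrix, S[i,j] = (1/(n-1)) · Σ_k (x_{k,i} - mean_i) · (x_{k,j} - mean_j), divisor n-1 = 4:
  S[A,A] = ((-3.6)·(-3.6) + (3.4)·(3.4) + (0.4)·(0.4) + (0.4)·(0.4) + (-0.6)·(-0.6)) / 4 = 25.2/4 = 6.3
  S[A,B] = ((-3.6)·(-3.2) + (3.4)·(3.8) + (0.4)·(-0.2) + (0.4)·(-2.2) + (-0.6)·(1.8)) / 4 = 22.4/4 = 5.6
  S[B,B] = ((-3.2)·(-3.2) + (3.8)·(3.8) + (-0.2)·(-0.2) + (-2.2)·(-2.2) + (1.8)·(1.8)) / 4 = 32.8/4 = 8.2
  S = [[6.3, 5.6],
 [5.6, 8.2]].

Step 3 — invert S. det(S) = 6.3·8.2 - (5.6)² = 20.3.
  S^{-1} = (1/det) · [[d, -b], [-b, a]] = [[0.4039, -0.2759],
 [-0.2759, 0.3103]].

Step 4 — quadratic form (x̄ - mu_0)^T · S^{-1} · (x̄ - mu_0):
  S^{-1} · (x̄ - mu_0) = (1.6946, -1.6207),
  (x̄ - mu_0)^T · [...] = (1.6)·(1.6946) + (-3.8)·(-1.6207) = 8.87.

Step 5 — scale by n: T² = 5 · 8.87 = 44.3498.

T² ≈ 44.3498


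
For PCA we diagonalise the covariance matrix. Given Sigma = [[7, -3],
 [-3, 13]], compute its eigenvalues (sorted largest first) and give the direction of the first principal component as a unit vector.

Step 1 — characteristic polynomial of 2×2 Sigma:
  det(Sigma - λI) = λ² - trace · λ + det = 0.
  trace = 7 + 13 = 20, det = 7·13 - (-3)² = 82.
Step 2 — discriminant:
  Δ = trace² - 4·det = 400 - 328 = 72.
Step 3 — eigenvalues:
  λ = (trace ± √Δ)/2 = (20 ± 8.4853)/2,
  λ_1 = 14.2426,  λ_2 = 5.7574.

Step 4 — unit eigenvector for λ_1: solve (Sigma - λ_1 I)v = 0. First row:
  (7 - 14.2426)·v_x + (-3)·v_y = 0, i.e. (-7.2426)·v_x + (-3)·v_y = 0,
  so v ∝ (b, λ_1 - a) = (-3, 7.2426); multiply by -1 so the first entry is positive: u = (3, -7.2426).
  ||u|| = √((3)² + (-7.2426)²) = √(61.4558) ≈ 7.8394,
  v_1 = u/||u|| ≈ (0.3827, -0.9239) (||v_1|| = 1).

λ_1 = 14.2426,  λ_2 = 5.7574;  v_1 ≈ (0.3827, -0.9239)


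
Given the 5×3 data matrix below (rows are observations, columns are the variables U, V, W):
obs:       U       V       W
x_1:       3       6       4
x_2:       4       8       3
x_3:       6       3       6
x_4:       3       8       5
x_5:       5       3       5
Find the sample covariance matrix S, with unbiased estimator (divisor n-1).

Step 1 — column means:
  mean(U) = (3 + 4 + 6 + 3 + 5) / 5 = 21/5 = 4.2
  mean(V) = (6 + 8 + 3 + 8 + 3) / 5 = 28/5 = 5.6
  mean(W) = (4 + 3 + 6 + 5 + 5) / 5 = 23/5 = 4.6

Step 2 — sample covariance S[i,j] = (1/(n-1)) · Σ_k (x_{k,i} - mean_i) · (x_{k,j} - mean_j), with n-1 = 4.
  S[U,U] = ((-1.2)·(-1.2) + (-0.2)·(-0.2) + (1.8)·(1.8) + (-1.2)·(-1.2) + (0.8)·(0.8)) / 4 = 6.8/4 = 1.7
  S[U,V] = ((-1.2)·(0.4) + (-0.2)·(2.4) + (1.8)·(-2.6) + (-1.2)·(2.4) + (0.8)·(-2.6)) / 4 = -10.6/4 = -2.65
  S[U,W] = ((-1.2)·(-0.6) + (-0.2)·(-1.6) + (1.8)·(1.4) + (-1.2)·(0.4) + (0.8)·(0.4)) / 4 = 3.4/4 = 0.85
  S[V,V] = ((0.4)·(0.4) + (2.4)·(2.4) + (-2.6)·(-2.6) + (2.4)·(2.4) + (-2.6)·(-2.6)) / 4 = 25.2/4 = 6.3
  S[V,W] = ((0.4)·(-0.6) + (2.4)·(-1.6) + (-2.6)·(1.4) + (2.4)·(0.4) + (-2.6)·(0.4)) / 4 = -7.8/4 = -1.95
  S[W,W] = ((-0.6)·(-0.6) + (-1.6)·(-1.6) + (1.4)·(1.4) + (0.4)·(0.4) + (0.4)·(0.4)) / 4 = 5.2/4 = 1.3

S is symmetric (S[j,i] = S[i,j]). Assembling:

S = [[1.7, -2.65, 0.85],
 [-2.65, 6.3, -1.95],
 [0.85, -1.95, 1.3]]


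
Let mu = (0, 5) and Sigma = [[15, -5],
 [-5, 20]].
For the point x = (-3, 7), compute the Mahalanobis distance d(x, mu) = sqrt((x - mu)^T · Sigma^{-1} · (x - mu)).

Step 1 — centre the observation: (x - mu) = (-3, 2).

Step 2 — invert Sigma. det(Sigma) = 15·20 - (-5)² = 275.
  Sigma^{-1} = (1/det) · [[d, -b], [-b, a]] = [[0.0727, 0.0182],
 [0.0182, 0.0545]].

Step 3 — form the quadratic (x - mu)^T · Sigma^{-1} · (x - mu):
  Sigma^{-1} · (x - mu) = (-0.1818, 0.0545).
  (x - mu)^T · [Sigma^{-1} · (x - mu)] = (-3)·(-0.1818) + (2)·(0.0545) = 0.6545.

Step 4 — take square root: d = √(0.6545) ≈ 0.809.

d(x, mu) = √(0.6545) ≈ 0.809


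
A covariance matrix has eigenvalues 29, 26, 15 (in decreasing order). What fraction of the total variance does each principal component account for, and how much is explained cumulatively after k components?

Step 1 — total variance = trace(Sigma) = Σ λ_i = 29 + 26 + 15 = 70.

Step 2 — fraction explained by component i = λ_i / Σ λ:
  PC1: 29/70 = 0.4143
  PC2: 26/70 = 0.3714
  PC3: 15/70 = 0.2143

Step 3 — cumulative fraction after k components = (λ_1 + ... + λ_k) / Σ λ:
  k = 1: 29/70 = 0.4143
  k = 2: (29 + 26)/70 = 55/70 = 0.7857
  k = 3: (29 + 26 + 15)/70 = 70/70 = 1

Summary (fraction, with percent):

explained: PC1 0.4143 (41.43%), PC2 0.3714 (37.14%), PC3 0.2143 (21.43%);  cumulative: 0.4143, 0.7857, 1


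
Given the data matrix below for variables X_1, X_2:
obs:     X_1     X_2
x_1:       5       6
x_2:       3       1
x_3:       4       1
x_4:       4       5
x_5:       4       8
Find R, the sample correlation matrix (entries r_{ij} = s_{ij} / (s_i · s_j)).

Step 1 — column means:
  mean(X_1) = (5 + 3 + 4 + 4 + 4) / 5 = 20/5 = 4
  mean(X_2) = (6 + 1 + 1 + 5 + 8) / 5 = 21/5 = 4.2

Step 2 — sample variances and covariances s[i,j] = (1/(n-1)) · Σ_k (x_{k,i} - mean_i) · (x_{k,j} - mean_j), with n-1 = 4:
  s[X_1,X_1] = ((1)·(1) + (-1)·(-1) + (0)·(0) + (0)·(0) + (0)·(0)) / 4 = 2/4 = 0.5
  s[X_1,X_2] = ((1)·(1.8) + (-1)·(-3.2) + (0)·(-3.2) + (0)·(0.8) + (0)·(3.8)) / 4 = 5/4 = 1.25
  s[X_2,X_2] = ((1.8)·(1.8) + (-3.2)·(-3.2) + (-3.2)·(-3.2) + (0.8)·(0.8) + (3.8)·(3.8)) / 4 = 38.8/4 = 9.7
  Sample standard deviations s_i = √(s[i,i]):
  s(X_1) = √(0.5) = 0.7071
  s(X_2) = √(9.7) = 3.1145

Step 3 — r_{ij} = s_{ij} / (s_i · s_j):
  r[X_1,X_1] = 1 (diagonal).
  r[X_1,X_2] = 1.25 / (0.7071 · 3.1145) = 1.25 / 2.2023 = 0.5676
  r[X_2,X_2] = 1 (diagonal).

R is symmetric with unit diagonal. Assembling:

R = [[1, 0.5676],
 [0.5676, 1]]


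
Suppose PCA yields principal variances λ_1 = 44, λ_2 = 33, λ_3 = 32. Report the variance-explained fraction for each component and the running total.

Step 1 — total variance = trace(Sigma) = Σ λ_i = 44 + 33 + 32 = 109.

Step 2 — fraction explained by component i = λ_i / Σ λ:
  PC1: 44/109 = 0.4037
  PC2: 33/109 = 0.3028
  PC3: 32/109 = 0.2936

Step 3 — cumulative fraction after k components = (λ_1 + ... + λ_k) / Σ λ:
  k = 1: 44/109 = 0.4037
  k = 2: (44 + 33)/109 = 77/109 = 0.7064
  k = 3: (44 + 33 + 32)/109 = 109/109 = 1

Summary (fraction, with percent):

explained: PC1 0.4037 (40.37%), PC2 0.3028 (30.28%), PC3 0.2936 (29.36%);  cumulative: 0.4037, 0.7064, 1


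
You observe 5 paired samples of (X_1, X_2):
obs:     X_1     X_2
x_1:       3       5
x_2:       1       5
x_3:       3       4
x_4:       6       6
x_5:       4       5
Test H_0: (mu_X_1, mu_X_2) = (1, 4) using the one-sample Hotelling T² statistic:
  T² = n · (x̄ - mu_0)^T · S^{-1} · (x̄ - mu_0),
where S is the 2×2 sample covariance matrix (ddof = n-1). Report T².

Step 1 — sample mean vector:
  mean(X_1) = (3 + 1 + 3 + 6 + 4) / 5 = 17/5 = 3.4
  mean(X_2) = (5 + 5 + 4 + 6 + 5) / 5 = 25/5 = 5
  x̄ = (3.4, 5),  deviation x̄ - mu_0 = (3.4, 5) - (1, 4) = (2.4, 1).

Step 2 — sample covariance matrix, S[i,j] = (1/(n-1)) · Σ_k (x_{k,i} - mean_i) · (x_{k,j} - mean_j), divisor n-1 = 4:
  S[X_1,X_1] = ((-0.4)·(-0.4) + (-2.4)·(-2.4) + (-0.4)·(-0.4) + (2.6)·(2.6) + (0.6)·(0.6)) / 4 = 13.2/4 = 3.3
  S[X_1,X_2] = ((-0.4)·(0) + (-2.4)·(0) + (-0.4)·(-1) + (2.6)·(1) + (0.6)·(0)) / 4 = 3/4 = 0.75
  S[X_2,X_2] = ((0)·(0) + (0)·(0) + (-1)·(-1) + (1)·(1) + (0)·(0)) / 4 = 2/4 = 0.5
  S = [[3.3, 0.75],
 [0.75, 0.5]].

Step 3 — invert S. det(S) = 3.3·0.5 - (0.75)² = 1.0875.
  S^{-1} = (1/det) · [[d, -b], [-b, a]] = [[0.4598, -0.6897],
 [-0.6897, 3.0345]].

Step 4 — quadratic form (x̄ - mu_0)^T · S^{-1} · (x̄ - mu_0):
  S^{-1} · (x̄ - mu_0) = (0.4138, 1.3793),
  (x̄ - mu_0)^T · [...] = (2.4)·(0.4138) + (1)·(1.3793) = 2.3724.

Step 5 — scale by n: T² = 5 · 2.3724 = 11.8621.

T² ≈ 11.8621


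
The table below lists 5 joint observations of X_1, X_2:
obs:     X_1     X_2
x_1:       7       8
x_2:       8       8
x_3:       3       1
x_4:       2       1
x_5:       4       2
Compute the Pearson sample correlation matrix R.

Step 1 — column means:
  mean(X_1) = (7 + 8 + 3 + 2 + 4) / 5 = 24/5 = 4.8
  mean(X_2) = (8 + 8 + 1 + 1 + 2) / 5 = 20/5 = 4

Step 2 — sample variances and covariances s[i,j] = (1/(n-1)) · Σ_k (x_{k,i} - mean_i) · (x_{k,j} - mean_j), with n-1 = 4:
  s[X_1,X_1] = ((2.2)·(2.2) + (3.2)·(3.2) + (-1.8)·(-1.8) + (-2.8)·(-2.8) + (-0.8)·(-0.8)) / 4 = 26.8/4 = 6.7
  s[X_1,X_2] = ((2.2)·(4) + (3.2)·(4) + (-1.8)·(-3) + (-2.8)·(-3) + (-0.8)·(-2)) / 4 = 37/4 = 9.25
  s[X_2,X_2] = ((4)·(4) + (4)·(4) + (-3)·(-3) + (-3)·(-3) + (-2)·(-2)) / 4 = 54/4 = 13.5
  Sample standard deviations s_i = √(s[i,i]):
  s(X_1) = √(6.7) = 2.5884
  s(X_2) = √(13.5) = 3.6742

Step 3 — r_{ij} = s_{ij} / (s_i · s_j):
  r[X_1,X_1] = 1 (diagonal).
  r[X_1,X_2] = 9.25 / (2.5884 · 3.6742) = 9.25 / 9.5105 = 0.9726
  r[X_2,X_2] = 1 (diagonal).

R is symmetric with unit diagonal. Assembling:

R = [[1, 0.9726],
 [0.9726, 1]]


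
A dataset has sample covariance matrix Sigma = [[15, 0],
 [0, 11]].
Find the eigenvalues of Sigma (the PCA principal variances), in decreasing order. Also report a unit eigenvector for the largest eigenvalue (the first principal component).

Step 1 — characteristic polynomial of 2×2 Sigma:
  det(Sigma - λI) = λ² - trace · λ + det = 0.
  trace = 15 + 11 = 26, det = 15·11 - (0)² = 165.
Step 2 — discriminant:
  Δ = trace² - 4·det = 676 - 660 = 16.
Step 3 — eigenvalues:
  λ = (trace ± √Δ)/2 = (26 ± 4)/2,
  λ_1 = 15,  λ_2 = 11.

Step 4 — unit eigenvector for λ_1: Sigma is diagonal, so its eigenvectors are the coordinate axes. λ_1 = 15 is the diagonal entry on the first coordinate axis, hence
  v_1 = (1, 0) (||v_1|| = 1).

λ_1 = 15,  λ_2 = 11;  v_1 ≈ (1, 0)


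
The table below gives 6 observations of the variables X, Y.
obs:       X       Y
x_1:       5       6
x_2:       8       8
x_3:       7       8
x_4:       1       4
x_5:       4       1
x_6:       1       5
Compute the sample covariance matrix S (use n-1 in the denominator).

Step 1 — column means:
  mean(X) = (5 + 8 + 7 + 1 + 4 + 1) / 6 = 26/6 = 4.3333
  mean(Y) = (6 + 8 + 8 + 4 + 1 + 5) / 6 = 32/6 = 5.3333

Step 2 — sample covariance S[i,j] = (1/(n-1)) · Σ_k (x_{k,i} - mean_i) · (x_{k,j} - mean_j), with n-1 = 5.
  S[X,X] = ((0.6667)·(0.6667) + (3.6667)·(3.6667) + (2.6667)·(2.6667) + (-3.3333)·(-3.3333) + (-0.3333)·(-0.3333) + (-3.3333)·(-3.3333)) / 5 = 43.3333/5 = 8.6667
  S[X,Y] = ((0.6667)·(0.6667) + (3.6667)·(2.6667) + (2.6667)·(2.6667) + (-3.3333)·(-1.3333) + (-0.3333)·(-4.3333) + (-3.3333)·(-0.3333)) / 5 = 24.3333/5 = 4.8667
  S[Y,Y] = ((0.6667)·(0.6667) + (2.6667)·(2.6667) + (2.6667)·(2.6667) + (-1.3333)·(-1.3333) + (-4.3333)·(-4.3333) + (-0.3333)·(-0.3333)) / 5 = 35.3333/5 = 7.0667

S is symmetric (S[j,i] = S[i,j]). Assembling:

S = [[8.6667, 4.8667],
 [4.8667, 7.0667]]


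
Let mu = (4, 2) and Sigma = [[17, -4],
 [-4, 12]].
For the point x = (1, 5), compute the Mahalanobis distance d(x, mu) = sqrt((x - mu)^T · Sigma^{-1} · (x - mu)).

Step 1 — centre the observation: (x - mu) = (-3, 3).

Step 2 — invert Sigma. det(Sigma) = 17·12 - (-4)² = 188.
  Sigma^{-1} = (1/det) · [[d, -b], [-b, a]] = [[0.0638, 0.0213],
 [0.0213, 0.0904]].

Step 3 — form the quadratic (x - mu)^T · Sigma^{-1} · (x - mu):
  Sigma^{-1} · (x - mu) = (-0.1277, 0.2074).
  (x - mu)^T · [Sigma^{-1} · (x - mu)] = (-3)·(-0.1277) + (3)·(0.2074) = 1.0053.

Step 4 — take square root: d = √(1.0053) ≈ 1.0027.

d(x, mu) = √(1.0053) ≈ 1.0027
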